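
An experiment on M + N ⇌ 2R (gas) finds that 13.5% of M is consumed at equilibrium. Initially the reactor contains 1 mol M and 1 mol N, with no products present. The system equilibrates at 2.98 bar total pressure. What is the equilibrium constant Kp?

Kp = 0.0974

Let X = conversion of M (basis 1 mol M); extent of reaction ξ = X.
Species balance: n_M = 1 − X; n_N = 1 − X; n_R = 2X.
Total moles n_T = 2 (Δν = 0, constant).
At X = 0.135: n_M = 0.865, n_N = 0.865, n_R = 0.27, n_T = 2.
p_i = (n_i/n_T)·P. Kp = p_R^2 / (p_M p_N) = 0.0974.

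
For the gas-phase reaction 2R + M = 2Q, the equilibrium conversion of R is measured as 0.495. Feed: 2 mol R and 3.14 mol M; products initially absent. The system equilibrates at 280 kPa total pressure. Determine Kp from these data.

Kp = 0.00603 kPa^-1

Basis: 2 mol R initially; let X = conversion of R. Extent ξ = X.
At extent ξ: n_R = 2 − 2X; n_M = 3.14 − X; n_Q = 2X.
Total moles n_T = 5.14 − X.
At X = 0.495: n_R = 1.01, n_M = 2.65, n_Q = 0.99, n_T = 4.64.
p_i = (n_i/n_T)·P. Kp = p_Q^2 / (p_R^2 p_M) = 0.00603 kPa^-1.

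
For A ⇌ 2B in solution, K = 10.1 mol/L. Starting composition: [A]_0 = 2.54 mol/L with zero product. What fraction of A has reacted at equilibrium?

Let X = conversion of A; extent ξ = 2.54·X mol/L.
Concentrations: [A] = 2.54 − 2.54X; [B] = 5.08X.
K = [B]^2 / ([A]).
This equals 10.1 at X = 0.617 (the root in 0 < X < 1).

X = 0.617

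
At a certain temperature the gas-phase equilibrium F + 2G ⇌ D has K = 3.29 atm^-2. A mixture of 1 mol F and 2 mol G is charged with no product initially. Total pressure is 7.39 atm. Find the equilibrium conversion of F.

X = 0.876

Take 1 mol F as basis and let X be its fractional conversion, so ξ = X.
At extent ξ: n_F = 1 − X; n_G = 2 − 2X; n_D = X.
n_T = Σnᵢ = 3 − 2X.
With p_i = (n_i/n_T)P, K = p_D / (p_F p_G^2).
Equating to 3.29 atm^-2 and solving on 0 < X < 1: X = 0.876.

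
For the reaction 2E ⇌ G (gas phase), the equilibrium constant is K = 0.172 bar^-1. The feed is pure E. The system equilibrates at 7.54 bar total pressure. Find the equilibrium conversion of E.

X = 0.598

Basis: 1 mol E initially; let X = conversion of E. Extent ξ = 0.5X.
At extent ξ: n_E = 1 − X; n_G = 0.5X.
Total moles n_T = 1 − 0.5X.
Mole fractions y_i = n_i/n_T; K = p_G / (p_E^2) with p_i = y_i·P.
Setting this equal to 0.172 bar^-1 and taking the physical root (0 < X < 1) gives X = 0.598.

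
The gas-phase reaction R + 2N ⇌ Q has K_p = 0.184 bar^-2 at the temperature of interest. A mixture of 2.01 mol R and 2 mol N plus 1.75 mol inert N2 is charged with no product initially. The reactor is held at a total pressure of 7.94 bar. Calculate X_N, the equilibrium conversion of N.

X = 0.572

Basis: 2 mol N initially; let X = conversion of N. Extent ξ = X.
Mole table: n_R = 2.01 − X; n_N = 2 − 2X; n_Q = X; n_I = 1.75 (inert).
Summing: n_T = 5.76 − 2X.
With p_i = (n_i/n_T)P, K_p = p_Q / (p_R p_N^2).
Equating to 0.184 bar^-2 and solving on 0 < X < 1: X = 0.572.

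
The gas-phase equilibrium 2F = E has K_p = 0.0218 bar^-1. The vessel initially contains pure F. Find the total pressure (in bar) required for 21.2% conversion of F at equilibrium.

Take 1 mol F as basis and let X be its fractional conversion, so ξ = 0.5X.
Species balance: n_F = 1 − X; n_E = 0.5X.
Total moles n_T = 1 − 0.5X.
K_p = p_E / (p_F^2) with p_i = (n_i/n_T)·P.
At X = 0.212: the mole-fraction product g(X) = Π y_i^ν_i = 0.1526. Since K_p = g(X)·P^{-1}, P = (g/K_p)^(1/1) = (0.1526/0.0218)^(1/1) = 7 bar.

P = 7 bar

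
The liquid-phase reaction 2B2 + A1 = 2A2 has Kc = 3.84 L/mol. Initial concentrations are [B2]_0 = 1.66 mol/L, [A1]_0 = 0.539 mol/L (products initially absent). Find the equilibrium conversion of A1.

Let X = conversion of A1; extent ξ = 0.539·X mol/L.
Concentrations: [B2] = 1.66 − 1.08X; [A1] = 0.539 − 0.539X; [A2] = 1.08X.
Kc = [A2]^2 / ([B2]^2 [A1]).
This equals 3.84 at X = 0.687 (the root in 0 < X < 1).

X = 0.687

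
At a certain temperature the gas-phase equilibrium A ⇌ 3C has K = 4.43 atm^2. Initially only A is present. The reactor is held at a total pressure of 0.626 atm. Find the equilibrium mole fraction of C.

y_C = 0.929

Let X = conversion of A (basis 1 mol A); extent of reaction ξ = X.
Moles: n_A = 1 − X; n_C = 3X.
n_T = Σnᵢ = 1 + 2X.
Mole fractions y_i = n_i/n_T; K = p_C^3 / (p_A) with p_i = y_i·P.
Substituting and setting equal to 4.43 atm^2 gives a polynomial in X; the root in (0,1) is X = 0.814.
Then n_C = 2.44, n_T = 2.63, so y_C = 0.929.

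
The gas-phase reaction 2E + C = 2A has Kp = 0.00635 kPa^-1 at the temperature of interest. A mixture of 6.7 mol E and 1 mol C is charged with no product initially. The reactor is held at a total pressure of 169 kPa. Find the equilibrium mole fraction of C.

Let X = conversion of C (basis 1 mol C); extent of reaction ξ = X.
Species balance: n_E = 6.7 − 2X; n_C = 1 − X; n_A = 2X.
Total moles n_T = 7.7 − X.
Mole fractions y_i = n_i/n_T; Kp = p_A^2 / (p_E^2 p_C) with p_i = y_i·P.
Substituting and setting equal to 0.00635 kPa^-1 gives a polynomial in X; the root in (0,1) is X = 0.637.
Then n_C = 0.363, n_T = 7.06, so y_C = 0.051.

y_C = 0.051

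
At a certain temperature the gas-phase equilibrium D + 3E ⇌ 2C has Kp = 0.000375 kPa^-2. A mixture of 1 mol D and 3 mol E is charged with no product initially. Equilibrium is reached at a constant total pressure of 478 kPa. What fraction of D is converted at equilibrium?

Basis: 1 mol D initially; let X = conversion of D. Extent ξ = X.
Mole table: n_D = 1 − X; n_E = 3 − 3X; n_C = 2X.
n_T = Σnᵢ = 4 − 2X.
y_i = n_i/n_T, p_i = y_i·P. Kp = p_C^2 / (p_D p_E^3).
This yields a degree-4 equation in X; solving on (0,1), X = 0.723.

X = 0.723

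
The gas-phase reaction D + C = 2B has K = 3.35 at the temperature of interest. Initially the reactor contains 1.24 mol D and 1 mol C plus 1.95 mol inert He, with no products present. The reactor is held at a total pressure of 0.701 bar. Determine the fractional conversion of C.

Take 1 mol C as basis and let X be its fractional conversion, so ξ = X.
Mole table: n_D = 1.24 − X; n_C = 1 − X; n_B = 2X; n_I = 1.95 (inert).
Since Δν = 0, n_T = 4.19 throughout.
y_i = n_i/n_T, p_i = y_i·P. K = p_B^2 / (p_D p_C).
Equating to 3.35 and solving on 0 < X < 1: X = 0.529.

X = 0.529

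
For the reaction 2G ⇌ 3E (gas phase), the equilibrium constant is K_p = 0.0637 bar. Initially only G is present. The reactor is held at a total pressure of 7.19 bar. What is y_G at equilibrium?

y_G = 0.819

Take 1 mol G as basis and let X be its fractional conversion, so ξ = 0.5X.
At extent ξ: n_G = 1 − X; n_E = 1.5X.
Summing: n_T = 1 + 0.5X.
y_i = n_i/n_T, p_i = y_i·P. K_p = p_E^3 / (p_G^2).
Setting this equal to 0.0637 bar and taking the physical root (0 < X < 1) gives X = 0.129.
Then n_G = 0.871, n_T = 1.06, so y_G = 0.819.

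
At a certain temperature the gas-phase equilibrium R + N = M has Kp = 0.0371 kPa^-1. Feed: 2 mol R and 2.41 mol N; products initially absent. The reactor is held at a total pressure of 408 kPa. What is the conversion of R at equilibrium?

X = 0.811

Basis: 2 mol R initially; let X = conversion of R. Extent ξ = 2X.
Species balance: n_R = 2 − 2X; n_N = 2.41 − 2X; n_M = 2X.
Total moles n_T = 4.41 − 2X.
Mole fractions y_i = n_i/n_T; Kp = p_M / (p_R p_N) with p_i = y_i·P.
Setting this equal to 0.0371 kPa^-1 and taking the physical root (0 < X < 1) gives X = 0.811.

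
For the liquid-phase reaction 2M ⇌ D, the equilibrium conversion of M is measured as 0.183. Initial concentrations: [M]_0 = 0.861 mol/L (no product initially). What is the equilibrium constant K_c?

K_c = 0.159 L/mol

Let X = conversion of M.
Concentrations: [M] = 0.861 − 0.861X; [D] = 0.43X.
At X = 0.183: [M] = 0.703, [D] = 0.0788.
K_c = [D] / ([M]^2) = 0.159 L/mol.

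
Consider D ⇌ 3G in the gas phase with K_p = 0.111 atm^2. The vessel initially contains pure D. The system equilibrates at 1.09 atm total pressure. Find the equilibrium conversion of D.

X = 0.173

Let X = conversion of D (basis 1 mol D); extent of reaction ξ = X.
Species balance: n_D = 1 − X; n_G = 3X.
n_T = Σnᵢ = 1 + 2X.
y_i = n_i/n_T, p_i = y_i·P. K_p = p_G^3 / (p_D).
Equating to 0.111 atm^2 and solving on 0 < X < 1: X = 0.173.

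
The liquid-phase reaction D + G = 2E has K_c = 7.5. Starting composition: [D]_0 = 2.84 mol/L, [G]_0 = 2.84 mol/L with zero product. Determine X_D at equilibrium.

Let X = conversion of D; extent ξ = 2.84·X mol/L.
Concentrations: [D] = 2.84 − 2.84X; [G] = 2.84 − 2.84X; [E] = 5.68X.
K_c = [E]^2 / ([D] [G]).
Solving K_c = 7.5 for X ∈ (0,1): X = 0.578.

X = 0.578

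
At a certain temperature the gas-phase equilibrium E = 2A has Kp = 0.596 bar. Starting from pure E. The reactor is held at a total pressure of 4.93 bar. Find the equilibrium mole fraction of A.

y_A = 0.292

Let X = conversion of E (basis 1 mol E); extent of reaction ξ = X.
Moles: n_E = 1 − X; n_A = 2X.
Total moles n_T = 1 + X.
y_i = n_i/n_T, p_i = y_i·P. Kp = p_A^2 / (p_E).
Substituting and setting equal to 0.596 bar gives a polynomial in X; the root in (0,1) is X = 0.171.
Then n_A = 0.343, n_T = 1.17, so y_A = 0.292.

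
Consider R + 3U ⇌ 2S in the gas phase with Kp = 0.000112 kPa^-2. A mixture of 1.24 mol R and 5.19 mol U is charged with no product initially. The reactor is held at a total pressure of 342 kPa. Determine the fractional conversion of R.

Basis: 1.24 mol R initially; let X = conversion of R. Extent ξ = 1.24X.
Species balance: n_R = 1.24 − 1.24X; n_U = 5.19 − 3.72X; n_S = 2.48X.
Total moles n_T = 6.43 − 2.48X.
With p_i = (n_i/n_T)P, Kp = p_S^2 / (p_R p_U^3).
Equating to 0.000112 kPa^-2 and solving on 0 < X < 1: X = 0.725.

X = 0.725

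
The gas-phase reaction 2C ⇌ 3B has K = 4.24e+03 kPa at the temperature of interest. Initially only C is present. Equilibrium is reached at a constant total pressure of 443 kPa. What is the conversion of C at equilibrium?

X = 0.700

Let X = conversion of C (basis 1 mol C); extent of reaction ξ = 0.5X.
Species balance: n_C = 1 − X; n_B = 1.5X.
Total moles n_T = 1 + 0.5X.
With p_i = (n_i/n_T)P, K = p_B^3 / (p_C^2).
Setting this equal to 4.24e+03 kPa and taking the physical root (0 < X < 1) gives X = 0.700.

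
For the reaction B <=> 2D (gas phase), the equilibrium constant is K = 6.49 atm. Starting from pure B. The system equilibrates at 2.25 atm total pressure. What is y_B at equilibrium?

y_B = 0.214

Basis: 1 mol B initially; let X = conversion of B. Extent ξ = X.
At extent ξ: n_B = 1 − X; n_D = 2X.
n_T = Σnᵢ = 1 + X.
Mole fractions y_i = n_i/n_T; K = p_D^2 / (p_B) with p_i = y_i·P.
This yields a degree-2 equation in X; solving on (0,1), X = 0.647.
Then n_B = 0.353, n_T = 1.65, so y_B = 0.214.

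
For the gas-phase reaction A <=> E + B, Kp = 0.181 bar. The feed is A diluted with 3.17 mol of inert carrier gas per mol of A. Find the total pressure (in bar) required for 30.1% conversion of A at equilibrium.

Basis: 1 mol A initially; let X = conversion of A. Extent ξ = X.
At extent ξ: n_A = 1 − X; n_E = X; n_B = X; n_I = 3.17 (inert).
Total moles n_T = 4.17 + X.
Kp = p_E p_B / (p_A) with p_i = (n_i/n_T)·P.
At X = 0.301: the mole-fraction product g(X) = Π y_i^ν_i = 0.02899. Since Kp = g(X)·P^{1}, P = (Kp/g)^(1/1) = (0.181/0.02899)^(1/1) = 6.24 bar.

P = 6.24 bar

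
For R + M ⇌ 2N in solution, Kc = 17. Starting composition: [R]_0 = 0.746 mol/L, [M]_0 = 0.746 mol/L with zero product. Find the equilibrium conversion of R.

Let X = conversion of R; extent ξ = 0.746·X mol/L.
Concentrations: [R] = 0.746 − 0.746X; [M] = 0.746 − 0.746X; [N] = 1.49X.
Kc = [N]^2 / ([R] [M]).
Equating to 17: the physical root is X = 0.673.

X = 0.673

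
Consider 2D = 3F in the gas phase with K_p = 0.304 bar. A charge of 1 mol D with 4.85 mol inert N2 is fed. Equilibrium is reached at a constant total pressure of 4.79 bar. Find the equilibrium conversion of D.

X = 0.360

Basis: 1 mol D initially; let X = conversion of D. Extent ξ = 0.5X.
Moles: n_D = 1 − X; n_F = 1.5X; n_I = 4.85 (inert).
Summing: n_T = 5.85 + 0.5X.
With p_i = (n_i/n_T)P, K_p = p_F^3 / (p_D^2).
Setting this equal to 0.304 bar and taking the physical root (0 < X < 1) gives X = 0.360.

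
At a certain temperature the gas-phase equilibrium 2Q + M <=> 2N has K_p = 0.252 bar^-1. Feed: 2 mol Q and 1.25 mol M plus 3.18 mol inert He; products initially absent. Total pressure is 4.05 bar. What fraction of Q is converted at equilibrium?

Let X = conversion of Q (basis 2 mol Q); extent of reaction ξ = X.
Species balance: n_Q = 2 − 2X; n_M = 1.25 − X; n_N = 2X; n_I = 3.18 (inert).
n_T = Σnᵢ = 6.43 − X.
y_i = n_i/n_T, p_i = y_i·P. K_p = p_N^2 / (p_Q^2 p_M).
Equating to 0.252 bar^-1 and solving on 0 < X < 1: X = 0.286.

X = 0.286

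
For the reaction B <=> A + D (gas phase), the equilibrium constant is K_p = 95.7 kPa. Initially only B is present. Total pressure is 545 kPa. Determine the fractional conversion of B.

Take 1 mol B as basis and let X be its fractional conversion, so ξ = X.
Moles: n_B = 1 − X; n_A = X; n_D = X.
Total moles n_T = 1 + X.
Mole fractions y_i = n_i/n_T; K_p = p_A p_D / (p_B) with p_i = y_i·P.
Substituting and setting equal to 95.7 kPa gives a polynomial in X; the root in (0,1) is X = 0.386.

X = 0.386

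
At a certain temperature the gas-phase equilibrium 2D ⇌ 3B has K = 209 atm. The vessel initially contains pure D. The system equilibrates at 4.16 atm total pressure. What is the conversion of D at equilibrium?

Let X = conversion of D (basis 1 mol D); extent of reaction ξ = 0.5X.
At extent ξ: n_D = 1 − X; n_B = 1.5X.
n_T = Σnᵢ = 1 + 0.5X.
Mole fractions y_i = n_i/n_T; K = p_B^3 / (p_D^2) with p_i = y_i·P.
Setting this equal to 209 atm and taking the physical root (0 < X < 1) gives X = 0.834.

X = 0.834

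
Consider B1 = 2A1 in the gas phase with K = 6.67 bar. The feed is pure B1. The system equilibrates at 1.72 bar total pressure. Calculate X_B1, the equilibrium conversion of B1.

Let X = conversion of B1 (basis 1 mol B1); extent of reaction ξ = X.
Mole table: n_B1 = 1 − X; n_A1 = 2X.
n_T = Σnᵢ = 1 + X.
Mole fractions y_i = n_i/n_T; K = p_A1^2 / (p_B1) with p_i = y_i·P.
Equating to 6.67 bar and solving on 0 < X < 1: X = 0.702.

X = 0.702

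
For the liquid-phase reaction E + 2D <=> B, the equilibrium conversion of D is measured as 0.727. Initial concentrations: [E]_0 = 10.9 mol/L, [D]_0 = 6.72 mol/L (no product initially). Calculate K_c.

Let X = conversion of D.
Concentrations: [E] = 10.9 − 3.36X; [D] = 6.72 − 6.72X; [B] = 3.36X.
At X = 0.727: [E] = 8.46, [D] = 1.83, [B] = 2.44.
K_c = [B] / ([E] [D]^2) = 0.0858 (mol/L)^-2.

K_c = 0.0858 (mol/L)^-2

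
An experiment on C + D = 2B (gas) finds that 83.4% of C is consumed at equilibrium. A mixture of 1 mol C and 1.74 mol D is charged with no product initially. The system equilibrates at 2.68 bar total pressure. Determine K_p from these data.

K_p = 18.5

Basis: 1 mol C initially; let X = conversion of C. Extent ξ = X.
Moles: n_C = 1 − X; n_D = 1.74 − X; n_B = 2X.
Since Δν = 0, n_T = 2.74 throughout.
At X = 0.834: n_C = 0.166, n_D = 0.906, n_B = 1.67, n_T = 2.74.
p_i = (n_i/n_T)·P. K_p = p_B^2 / (p_C p_D) = 18.5.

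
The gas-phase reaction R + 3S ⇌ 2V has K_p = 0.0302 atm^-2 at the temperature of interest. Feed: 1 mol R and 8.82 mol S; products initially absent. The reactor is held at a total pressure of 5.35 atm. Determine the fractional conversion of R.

X = 0.617

Basis: 1 mol R initially; let X = conversion of R. Extent ξ = X.
Mole table: n_R = 1 − X; n_S = 8.82 − 3X; n_V = 2X.
Summing: n_T = 9.82 − 2X.
y_i = n_i/n_T, p_i = y_i·P. K_p = p_V^2 / (p_R p_S^3).
Substituting and setting equal to 0.0302 atm^-2 gives a polynomial in X; the root in (0,1) is X = 0.617.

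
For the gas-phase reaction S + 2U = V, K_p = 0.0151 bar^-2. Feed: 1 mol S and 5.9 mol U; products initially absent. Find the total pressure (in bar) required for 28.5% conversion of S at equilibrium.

P = 6.1 bar

Basis: 1 mol S initially; let X = conversion of S. Extent ξ = X.
Mole table: n_S = 1 − X; n_U = 5.9 − 2X; n_V = X.
Total moles n_T = 6.9 − 2X.
K_p = p_V / (p_S p_U^2) with p_i = (n_i/n_T)·P.
At X = 0.285: the mole-fraction product g(X) = Π y_i^ν_i = 0.5622. Since K_p = g(X)·P^{-2}, P = (g/K_p)^(1/2) = (0.5622/0.0151)^(1/2) = 6.1 bar.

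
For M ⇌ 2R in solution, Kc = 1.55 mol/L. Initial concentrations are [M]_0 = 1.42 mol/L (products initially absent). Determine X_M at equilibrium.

X = 0.403

Let X = conversion of M; extent ξ = 1.42·X mol/L.
Concentrations: [M] = 1.42 − 1.42X; [R] = 2.84X.
Kc = [R]^2 / ([M]).
Setting equal to 1.55 and solving for X on (0,1) gives X = 0.403.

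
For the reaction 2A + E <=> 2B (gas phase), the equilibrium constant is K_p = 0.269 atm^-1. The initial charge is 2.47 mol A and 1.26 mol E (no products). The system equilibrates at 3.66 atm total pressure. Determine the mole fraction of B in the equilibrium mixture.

y_B = 0.249

Let X = conversion of A (basis 2.47 mol A); extent of reaction ξ = 1.24X.
Moles: n_A = 2.47 − 2.47X; n_E = 1.26 − 1.24X; n_B = 2.47X.
Total moles n_T = 3.73 − 1.24X.
Mole fractions y_i = n_i/n_T; K_p = p_B^2 / (p_A^2 p_E) with p_i = y_i·P.
This yields a degree-3 equation in X; solving on (0,1), X = 0.334.
Then n_B = 0.825, n_T = 3.32, so y_B = 0.249.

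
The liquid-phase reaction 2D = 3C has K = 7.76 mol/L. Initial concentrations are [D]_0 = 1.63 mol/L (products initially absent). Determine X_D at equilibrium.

Let X = conversion of D; extent ξ = 1.63X/2 mol/L.
Concentrations: [D] = 1.63 − 1.63X; [C] = 2.44X.
K = [C]^3 / ([D]^2).
This equals 7.76 at X = 0.604 (the root in 0 < X < 1).

X = 0.604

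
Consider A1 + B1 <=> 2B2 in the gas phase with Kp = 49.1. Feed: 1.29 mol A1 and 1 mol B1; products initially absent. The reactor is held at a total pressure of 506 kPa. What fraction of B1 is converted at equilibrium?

Basis: 1 mol B1 initially; let X = conversion of B1. Extent ξ = X.
Mole table: n_A1 = 1.29 − X; n_B1 = 1 − X; n_B2 = 2X.
Since Δν = 0, n_T = 2.29 throughout.
Mole fractions y_i = n_i/n_T; Kp = p_B2^2 / (p_A1 p_B1) with p_i = y_i·P.
Setting this equal to 49.1 and taking the physical root (0 < X < 1) gives X = 0.860.

X = 0.860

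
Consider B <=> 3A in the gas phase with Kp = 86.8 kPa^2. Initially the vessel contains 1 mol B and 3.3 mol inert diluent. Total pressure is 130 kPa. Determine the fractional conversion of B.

X = 0.151

Basis: 1 mol B initially; let X = conversion of B. Extent ξ = X.
Moles: n_B = 1 − X; n_A = 3X; n_I = 3.3 (inert).
n_T = Σnᵢ = 4.3 + 2X.
Mole fractions y_i = n_i/n_T; Kp = p_A^3 / (p_B) with p_i = y_i·P.
Substituting and setting equal to 86.8 kPa^2 gives a polynomial in X; the root in (0,1) is X = 0.151.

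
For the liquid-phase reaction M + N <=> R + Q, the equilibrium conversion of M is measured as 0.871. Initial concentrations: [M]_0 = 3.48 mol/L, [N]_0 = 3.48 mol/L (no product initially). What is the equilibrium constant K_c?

K_c = 45.6

Let X = conversion of M.
Concentrations: [M] = 3.48 − 3.48X; [N] = 3.48 − 3.48X; [R] = 3.48X; [Q] = 3.48X.
At X = 0.871: [M] = 0.449, [N] = 0.449, [R] = 3.03, [Q] = 3.03.
K_c = [R] [Q] / ([M] [N]) = 45.6.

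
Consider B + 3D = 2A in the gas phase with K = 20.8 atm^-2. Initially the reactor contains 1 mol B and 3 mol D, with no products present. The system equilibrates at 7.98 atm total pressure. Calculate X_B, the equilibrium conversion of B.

Take 1 mol B as basis and let X be its fractional conversion, so ξ = X.
Species balance: n_B = 1 − X; n_D = 3 − 3X; n_A = 2X.
n_T = Σnᵢ = 4 − 2X.
Mole fractions y_i = n_i/n_T; K = p_A^2 / (p_B p_D^3) with p_i = y_i·P.
Substituting and setting equal to 20.8 atm^-2 gives a polynomial in X; the root in (0,1) is X = 0.856.

X = 0.856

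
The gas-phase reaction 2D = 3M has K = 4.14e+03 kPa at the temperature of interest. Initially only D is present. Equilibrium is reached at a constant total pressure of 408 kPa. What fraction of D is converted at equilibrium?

Let X = conversion of D (basis 1 mol D); extent of reaction ξ = 0.5X.
Species balance: n_D = 1 − X; n_M = 1.5X.
n_T = Σnᵢ = 1 + 0.5X.
y_i = n_i/n_T, p_i = y_i·P. K = p_M^3 / (p_D^2).
Setting this equal to 4.14e+03 kPa and taking the physical root (0 < X < 1) gives X = 0.706.

X = 0.706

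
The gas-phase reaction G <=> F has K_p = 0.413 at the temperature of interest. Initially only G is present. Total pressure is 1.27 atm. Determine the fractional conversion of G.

Take 1 mol G as basis and let X be its fractional conversion, so ξ = X.
Mole table: n_G = 1 − X; n_F = X.
Since Δν = 0, n_T = 1 throughout.
With p_i = (n_i/n_T)P, K_p = p_F / (p_G).
This yields a degree-1 equation in X; solving on (0,1), X = 0.292.

X = 0.292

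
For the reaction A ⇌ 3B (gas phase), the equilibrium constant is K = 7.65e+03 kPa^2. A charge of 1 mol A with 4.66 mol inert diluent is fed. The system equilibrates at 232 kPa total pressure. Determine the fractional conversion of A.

Basis: 1 mol A initially; let X = conversion of A. Extent ξ = X.
Species balance: n_A = 1 − X; n_B = 3X; n_I = 4.66 (inert).
Summing: n_T = 5.66 + 2X.
Mole fractions y_i = n_i/n_T; K = p_B^3 / (p_A) with p_i = y_i·P.
Equating to 7.65e+03 kPa^2 and solving on 0 < X < 1: X = 0.491.

X = 0.491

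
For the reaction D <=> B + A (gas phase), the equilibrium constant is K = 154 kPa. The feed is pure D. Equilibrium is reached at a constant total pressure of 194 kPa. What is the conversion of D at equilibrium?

X = 0.665

Let X = conversion of D (basis 1 mol D); extent of reaction ξ = X.
Moles: n_D = 1 − X; n_B = X; n_A = X.
n_T = Σnᵢ = 1 + X.
Mole fractions y_i = n_i/n_T; K = p_B p_A / (p_D) with p_i = y_i·P.
Substituting and setting equal to 154 kPa gives a polynomial in X; the root in (0,1) is X = 0.665.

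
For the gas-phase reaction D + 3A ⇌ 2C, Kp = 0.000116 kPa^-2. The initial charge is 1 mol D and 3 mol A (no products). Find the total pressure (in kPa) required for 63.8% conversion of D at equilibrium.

P = 474 kPa

Let X = conversion of D (basis 1 mol D); extent of reaction ξ = X.
Mole table: n_D = 1 − X; n_A = 3 − 3X; n_C = 2X.
Summing: n_T = 4 − 2X.
Kp = p_C^2 / (p_D p_A^3) with p_i = (n_i/n_T)·P.
At X = 0.638: the mole-fraction product g(X) = Π y_i^ν_i = 26.06. Since Kp = g(X)·P^{-2}, P = (g/Kp)^(1/2) = (26.06/0.000116)^(1/2) = 474 kPa.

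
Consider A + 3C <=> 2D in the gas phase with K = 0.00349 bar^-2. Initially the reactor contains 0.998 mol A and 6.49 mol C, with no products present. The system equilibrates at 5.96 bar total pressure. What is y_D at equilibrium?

Let X = conversion of A (basis 0.998 mol A); extent of reaction ξ = 0.998X.
Moles: n_A = 0.998 − 0.998X; n_C = 6.49 − 2.99X; n_D = 2X.
Total moles n_T = 7.49 − 2X.
Mole fractions y_i = n_i/n_T; K = p_D^2 / (p_A p_C^3) with p_i = y_i·P.
Setting this equal to 0.00349 bar^-2 and taking the physical root (0 < X < 1) gives X = 0.287.
Then n_D = 0.574, n_T = 6.91, so y_D = 0.083.

y_D = 0.083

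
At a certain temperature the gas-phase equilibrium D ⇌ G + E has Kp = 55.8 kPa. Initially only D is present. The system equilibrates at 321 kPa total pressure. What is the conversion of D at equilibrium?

X = 0.385

Basis: 1 mol D initially; let X = conversion of D. Extent ξ = X.
Moles: n_D = 1 − X; n_G = X; n_E = X.
Total moles n_T = 1 + X.
Mole fractions y_i = n_i/n_T; Kp = p_G p_E / (p_D) with p_i = y_i·P.
Substituting and setting equal to 55.8 kPa gives a polynomial in X; the root in (0,1) is X = 0.385.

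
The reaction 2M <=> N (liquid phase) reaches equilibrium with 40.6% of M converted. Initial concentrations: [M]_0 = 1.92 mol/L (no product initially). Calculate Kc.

Kc = 0.3 L/mol

Let X = conversion of M.
Concentrations: [M] = 1.92 − 1.92X; [N] = 0.96X.
At X = 0.406: [M] = 1.14, [N] = 0.39.
Kc = [N] / ([M]^2) = 0.3 L/mol.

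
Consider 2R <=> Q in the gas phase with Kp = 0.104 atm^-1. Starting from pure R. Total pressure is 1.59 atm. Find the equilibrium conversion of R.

X = 0.224

Take 1 mol R as basis and let X be its fractional conversion, so ξ = 0.5X.
At extent ξ: n_R = 1 − X; n_Q = 0.5X.
Summing: n_T = 1 − 0.5X.
With p_i = (n_i/n_T)P, Kp = p_Q / (p_R^2).
Substituting and setting equal to 0.104 atm^-1 gives a polynomial in X; the root in (0,1) is X = 0.224.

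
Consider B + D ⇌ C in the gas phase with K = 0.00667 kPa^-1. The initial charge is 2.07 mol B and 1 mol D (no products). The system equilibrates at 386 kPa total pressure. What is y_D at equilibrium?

y_D = 0.160

Take 1 mol D as basis and let X be its fractional conversion, so ξ = X.
At extent ξ: n_B = 2.07 − X; n_D = 1 − X; n_C = X.
Total moles n_T = 3.07 − X.
With p_i = (n_i/n_T)P, K = p_C / (p_B p_D).
This yields a degree-2 equation in X; solving on (0,1), X = 0.605.
Then n_D = 0.395, n_T = 2.47, so y_D = 0.160.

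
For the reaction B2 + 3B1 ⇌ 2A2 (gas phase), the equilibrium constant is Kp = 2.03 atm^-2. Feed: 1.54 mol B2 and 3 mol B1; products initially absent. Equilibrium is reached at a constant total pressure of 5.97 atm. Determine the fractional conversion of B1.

Basis: 3 mol B1 initially; let X = conversion of B1. Extent ξ = X.
At extent ξ: n_B2 = 1.54 − X; n_B1 = 3 − 3X; n_A2 = 2X.
Summing: n_T = 4.54 − 2X.
Mole fractions y_i = n_i/n_T; Kp = p_A2^2 / (p_B2 p_B1^3) with p_i = y_i·P.
Setting this equal to 2.03 atm^-2 and taking the physical root (0 < X < 1) gives X = 0.760.

X = 0.760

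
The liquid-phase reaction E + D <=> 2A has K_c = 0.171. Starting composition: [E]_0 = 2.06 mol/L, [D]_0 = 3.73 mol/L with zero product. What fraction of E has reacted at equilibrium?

X = 0.228

Let X = conversion of E; extent ξ = 2.06·X mol/L.
Concentrations: [E] = 2.06 − 2.06X; [D] = 3.73 − 2.06X; [A] = 4.12X.
K_c = [A]^2 / ([E] [D]).
Solving K_c = 0.171 for X ∈ (0,1): X = 0.228.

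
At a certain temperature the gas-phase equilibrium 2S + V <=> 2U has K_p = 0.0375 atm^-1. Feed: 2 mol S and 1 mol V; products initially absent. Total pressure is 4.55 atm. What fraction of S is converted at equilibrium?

Let X = conversion of S (basis 2 mol S); extent of reaction ξ = X.
Species balance: n_S = 2 − 2X; n_V = 1 − X; n_U = 2X.
n_T = Σnᵢ = 3 − X.
y_i = n_i/n_T, p_i = y_i·P. K_p = p_U^2 / (p_S^2 p_V).
Equating to 0.0375 atm^-1 and solving on 0 < X < 1: X = 0.182.

X = 0.182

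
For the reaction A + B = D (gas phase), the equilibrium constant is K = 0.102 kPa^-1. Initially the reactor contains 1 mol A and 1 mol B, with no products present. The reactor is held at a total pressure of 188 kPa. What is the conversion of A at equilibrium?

X = 0.777

Basis: 1 mol A initially; let X = conversion of A. Extent ξ = X.
At extent ξ: n_A = 1 − X; n_B = 1 − X; n_D = X.
Summing: n_T = 2 − X.
y_i = n_i/n_T, p_i = y_i·P. K = p_D / (p_A p_B).
Setting this equal to 0.102 kPa^-1 and taking the physical root (0 < X < 1) gives X = 0.777.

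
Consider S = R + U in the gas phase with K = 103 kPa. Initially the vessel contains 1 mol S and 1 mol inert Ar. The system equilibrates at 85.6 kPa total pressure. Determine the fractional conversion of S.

X = 0.807

Take 1 mol S as basis and let X be its fractional conversion, so ξ = X.
At extent ξ: n_S = 1 − X; n_R = X; n_U = X; n_I = 1 (inert).
Summing: n_T = 2 + X.
y_i = n_i/n_T, p_i = y_i·P. K = p_R p_U / (p_S).
This yields a degree-2 equation in X; solving on (0,1), X = 0.807.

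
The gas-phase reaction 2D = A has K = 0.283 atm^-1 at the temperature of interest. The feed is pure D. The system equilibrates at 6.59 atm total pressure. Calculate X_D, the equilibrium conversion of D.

X = 0.656

Basis: 1 mol D initially; let X = conversion of D. Extent ξ = 0.5X.
Mole table: n_D = 1 − X; n_A = 0.5X.
Summing: n_T = 1 − 0.5X.
y_i = n_i/n_T, p_i = y_i·P. K = p_A / (p_D^2).
Equating to 0.283 atm^-1 and solving on 0 < X < 1: X = 0.656.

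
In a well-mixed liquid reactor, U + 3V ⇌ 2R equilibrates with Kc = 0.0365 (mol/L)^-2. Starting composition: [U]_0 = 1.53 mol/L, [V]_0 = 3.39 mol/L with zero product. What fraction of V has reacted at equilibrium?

X = 0.320

Let X = conversion of V; extent ξ = 3.39X/3 mol/L.
Concentrations: [U] = 1.53 − 1.13X; [V] = 3.39 − 3.39X; [R] = 2.26X.
Kc = [R]^2 / ([U] [V]^3).
Solving Kc = 0.0365 for X ∈ (0,1): X = 0.320.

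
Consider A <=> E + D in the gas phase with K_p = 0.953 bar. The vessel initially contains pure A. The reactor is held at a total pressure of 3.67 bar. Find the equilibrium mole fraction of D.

Let X = conversion of A (basis 1 mol A); extent of reaction ξ = X.
Species balance: n_A = 1 − X; n_E = X; n_D = X.
Summing: n_T = 1 + X.
y_i = n_i/n_T, p_i = y_i·P. K_p = p_E p_D / (p_A).
Equating to 0.953 bar and solving on 0 < X < 1: X = 0.454.
Then n_D = 0.454, n_T = 1.45, so y_D = 0.312.

y_D = 0.312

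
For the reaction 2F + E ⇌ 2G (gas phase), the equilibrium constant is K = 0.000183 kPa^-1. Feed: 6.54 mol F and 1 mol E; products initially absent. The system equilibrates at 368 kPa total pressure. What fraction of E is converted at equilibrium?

X = 0.251

Basis: 1 mol E initially; let X = conversion of E. Extent ξ = X.
Mole table: n_F = 6.54 − 2X; n_E = 1 − X; n_G = 2X.
Total moles n_T = 7.54 − X.
y_i = n_i/n_T, p_i = y_i·P. K = p_G^2 / (p_F^2 p_E).
Equating to 0.000183 kPa^-1 and solving on 0 < X < 1: X = 0.251.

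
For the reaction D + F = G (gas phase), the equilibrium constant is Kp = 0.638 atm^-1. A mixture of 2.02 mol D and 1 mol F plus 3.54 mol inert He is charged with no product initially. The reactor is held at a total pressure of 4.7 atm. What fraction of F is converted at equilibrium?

Basis: 1 mol F initially; let X = conversion of F. Extent ξ = X.
Moles: n_D = 2.02 − X; n_F = 1 − X; n_G = X; n_I = 3.54 (inert).
Total moles n_T = 6.56 − X.
With p_i = (n_i/n_T)P, Kp = p_G / (p_D p_F).
This yields a degree-2 equation in X; solving on (0,1), X = 0.437.

X = 0.437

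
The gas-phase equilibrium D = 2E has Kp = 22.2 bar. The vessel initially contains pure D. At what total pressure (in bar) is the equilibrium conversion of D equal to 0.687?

Take 1 mol D as basis and let X be its fractional conversion, so ξ = X.
Species balance: n_D = 1 − X; n_E = 2X.
n_T = Σnᵢ = 1 + X.
Kp = p_E^2 / (p_D) with p_i = (n_i/n_T)·P.
At X = 0.687: the mole-fraction product g(X) = Π y_i^ν_i = 3.575. Since Kp = g(X)·P^{1}, P = (Kp/g)^(1/1) = (22.2/3.575)^(1/1) = 6.21 bar.

P = 6.21 bar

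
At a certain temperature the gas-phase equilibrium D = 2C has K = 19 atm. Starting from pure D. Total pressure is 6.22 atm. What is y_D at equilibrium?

Take 1 mol D as basis and let X be its fractional conversion, so ξ = X.
Species balance: n_D = 1 − X; n_C = 2X.
n_T = Σnᵢ = 1 + X.
With p_i = (n_i/n_T)P, K = p_C^2 / (p_D).
Setting this equal to 19 atm and taking the physical root (0 < X < 1) gives X = 0.658.
Then n_D = 0.342, n_T = 1.66, so y_D = 0.206.

y_D = 0.206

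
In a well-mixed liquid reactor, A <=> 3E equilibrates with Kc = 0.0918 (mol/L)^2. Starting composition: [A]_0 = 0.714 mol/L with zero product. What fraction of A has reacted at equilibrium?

Let X = conversion of A; extent ξ = 0.714·X mol/L.
Concentrations: [A] = 0.714 − 0.714X; [E] = 2.14X.
Kc = [E]^3 / ([A]).
Setting equal to 0.0918 and solving for X on (0,1) gives X = 0.176.

X = 0.176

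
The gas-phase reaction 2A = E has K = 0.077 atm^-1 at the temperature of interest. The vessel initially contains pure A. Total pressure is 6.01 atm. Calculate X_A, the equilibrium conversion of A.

X = 0.408

Take 1 mol A as basis and let X be its fractional conversion, so ξ = 0.5X.
Species balance: n_A = 1 − X; n_E = 0.5X.
n_T = Σnᵢ = 1 − 0.5X.
y_i = n_i/n_T, p_i = y_i·P. K = p_E / (p_A^2).
This yields a degree-2 equation in X; solving on (0,1), X = 0.408.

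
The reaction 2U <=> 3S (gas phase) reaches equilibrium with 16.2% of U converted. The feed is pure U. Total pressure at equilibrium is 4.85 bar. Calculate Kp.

Take 1 mol U as basis and let X be its fractional conversion, so ξ = 0.5X.
Species balance: n_U = 1 − X; n_S = 1.5X.
n_T = Σnᵢ = 1 + 0.5X.
At X = 0.162: n_U = 0.838, n_S = 0.243, n_T = 1.08.
p_i = (n_i/n_T)·P. Kp = p_S^3 / (p_U^2) = 0.0917 bar.

Kp = 0.0917 bar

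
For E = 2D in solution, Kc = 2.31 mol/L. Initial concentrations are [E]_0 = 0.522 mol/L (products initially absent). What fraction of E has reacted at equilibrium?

Let X = conversion of E; extent ξ = 0.522·X mol/L.
Concentrations: [E] = 0.522 − 0.522X; [D] = 1.04X.
Kc = [D]^2 / ([E]).
Equating to 2.31 mol/L: the physical root is X = 0.635.

X = 0.635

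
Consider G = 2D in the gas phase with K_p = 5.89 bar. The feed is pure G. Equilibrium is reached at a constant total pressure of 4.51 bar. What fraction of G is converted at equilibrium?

X = 0.496

Basis: 1 mol G initially; let X = conversion of G. Extent ξ = X.
Species balance: n_G = 1 − X; n_D = 2X.
n_T = Σnᵢ = 1 + X.
y_i = n_i/n_T, p_i = y_i·P. K_p = p_D^2 / (p_G).
Substituting and setting equal to 5.89 bar gives a polynomial in X; the root in (0,1) is X = 0.496.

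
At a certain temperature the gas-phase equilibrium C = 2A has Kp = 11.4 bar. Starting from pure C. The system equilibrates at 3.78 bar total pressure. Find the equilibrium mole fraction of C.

y_C = 0.208

Basis: 1 mol C initially; let X = conversion of C. Extent ξ = X.
Species balance: n_C = 1 − X; n_A = 2X.
Total moles n_T = 1 + X.
Mole fractions y_i = n_i/n_T; Kp = p_A^2 / (p_C) with p_i = y_i·P.
Substituting and setting equal to 11.4 bar gives a polynomial in X; the root in (0,1) is X = 0.656.
Then n_C = 0.344, n_T = 1.66, so y_C = 0.208.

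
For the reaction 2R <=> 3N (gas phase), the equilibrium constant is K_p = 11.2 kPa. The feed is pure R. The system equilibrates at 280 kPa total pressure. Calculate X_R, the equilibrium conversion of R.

X = 0.202

Basis: 1 mol R initially; let X = conversion of R. Extent ξ = 0.5X.
Species balance: n_R = 1 − X; n_N = 1.5X.
Total moles n_T = 1 + 0.5X.
y_i = n_i/n_T, p_i = y_i·P. K_p = p_N^3 / (p_R^2).
Setting this equal to 11.2 kPa and taking the physical root (0 < X < 1) gives X = 0.202.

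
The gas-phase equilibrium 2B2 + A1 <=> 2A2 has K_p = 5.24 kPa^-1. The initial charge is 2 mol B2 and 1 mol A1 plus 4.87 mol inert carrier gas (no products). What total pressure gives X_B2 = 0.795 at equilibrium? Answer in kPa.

Take 2 mol B2 as basis and let X be its fractional conversion, so ξ = X.
At extent ξ: n_B2 = 2 − 2X; n_A1 = 1 − X; n_A2 = 2X; n_I = 4.87 (inert).
n_T = Σnᵢ = 7.87 − X.
K_p = p_A2^2 / (p_B2^2 p_A1) with p_i = (n_i/n_T)·P.
At X = 0.795: the mole-fraction product g(X) = Π y_i^ν_i = 519. Since K_p = g(X)·P^{-1}, P = (g/K_p)^(1/1) = (519/5.24)^(1/1) = 99.1 kPa.

P = 99.1 kPa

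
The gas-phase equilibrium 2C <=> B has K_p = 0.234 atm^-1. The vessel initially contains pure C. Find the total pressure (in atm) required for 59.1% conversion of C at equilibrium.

Basis: 1 mol C initially; let X = conversion of C. Extent ξ = 0.5X.
Mole table: n_C = 1 − X; n_B = 0.5X.
Total moles n_T = 1 − 0.5X.
K_p = p_B / (p_C^2) with p_i = (n_i/n_T)·P.
At X = 0.591: the mole-fraction product g(X) = Π y_i^ν_i = 1.244. Since K_p = g(X)·P^{-1}, P = (g/K_p)^(1/1) = (1.244/0.234)^(1/1) = 5.32 atm.

P = 5.32 atm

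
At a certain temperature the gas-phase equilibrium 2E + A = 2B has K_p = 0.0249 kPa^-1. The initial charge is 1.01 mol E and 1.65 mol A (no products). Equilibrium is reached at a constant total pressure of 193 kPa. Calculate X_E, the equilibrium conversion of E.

Let X = conversion of E (basis 1.01 mol E); extent of reaction ξ = 0.505X.
Moles: n_E = 1.01 − 1.01X; n_A = 1.65 − 0.505X; n_B = 1.01X.
Total moles n_T = 2.66 − 0.505X.
y_i = n_i/n_T, p_i = y_i·P. K_p = p_B^2 / (p_E^2 p_A).
Equating to 0.0249 kPa^-1 and solving on 0 < X < 1: X = 0.623.

X = 0.623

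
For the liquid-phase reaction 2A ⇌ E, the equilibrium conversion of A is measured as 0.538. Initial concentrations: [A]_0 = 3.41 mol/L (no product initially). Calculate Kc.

Kc = 0.37 L/mol

Let X = conversion of A.
Concentrations: [A] = 3.41 − 3.41X; [E] = 1.71X.
At X = 0.538: [A] = 1.58, [E] = 0.917.
Kc = [E] / ([A]^2) = 0.37 L/mol.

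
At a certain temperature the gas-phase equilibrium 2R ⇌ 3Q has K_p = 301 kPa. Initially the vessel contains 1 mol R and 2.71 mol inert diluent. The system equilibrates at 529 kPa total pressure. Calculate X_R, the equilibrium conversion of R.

X = 0.529

Take 1 mol R as basis and let X be its fractional conversion, so ξ = 0.5X.
Moles: n_R = 1 − X; n_Q = 1.5X; n_I = 2.71 (inert).
n_T = Σnᵢ = 3.71 + 0.5X.
Mole fractions y_i = n_i/n_T; K_p = p_Q^3 / (p_R^2) with p_i = y_i·P.
Equating to 301 kPa and solving on 0 < X < 1: X = 0.529.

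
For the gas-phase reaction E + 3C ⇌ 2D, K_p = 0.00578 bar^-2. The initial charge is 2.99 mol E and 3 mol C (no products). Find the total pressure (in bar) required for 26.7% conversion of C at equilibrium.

P = 7.12 bar

Let X = conversion of C (basis 3 mol C); extent of reaction ξ = X.
At extent ξ: n_E = 2.99 − X; n_C = 3 − 3X; n_D = 2X.
n_T = Σnᵢ = 5.99 − 2X.
K_p = p_D^2 / (p_E p_C^3) with p_i = (n_i/n_T)·P.
At X = 0.267: the mole-fraction product g(X) = Π y_i^ν_i = 0.2932. Since K_p = g(X)·P^{-2}, P = (g/K_p)^(1/2) = (0.2932/0.00578)^(1/2) = 7.12 bar.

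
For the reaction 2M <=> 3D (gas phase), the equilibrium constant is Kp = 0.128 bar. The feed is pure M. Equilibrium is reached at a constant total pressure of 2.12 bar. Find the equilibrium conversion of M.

X = 0.228

Let X = conversion of M (basis 1 mol M); extent of reaction ξ = 0.5X.
Moles: n_M = 1 − X; n_D = 1.5X.
Total moles n_T = 1 + 0.5X.
y_i = n_i/n_T, p_i = y_i·P. Kp = p_D^3 / (p_M^2).
Setting this equal to 0.128 bar and taking the physical root (0 < X < 1) gives X = 0.228.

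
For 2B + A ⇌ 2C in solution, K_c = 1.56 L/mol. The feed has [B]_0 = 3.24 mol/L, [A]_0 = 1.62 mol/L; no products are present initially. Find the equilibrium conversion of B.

X = 0.523

Let X = conversion of B; extent ξ = 3.24X/2 mol/L.
Concentrations: [B] = 3.24 − 3.24X; [A] = 1.62 − 1.62X; [C] = 3.24X.
K_c = [C]^2 / ([B]^2 [A]).
Solving K_c = 1.56 for X ∈ (0,1): X = 0.523.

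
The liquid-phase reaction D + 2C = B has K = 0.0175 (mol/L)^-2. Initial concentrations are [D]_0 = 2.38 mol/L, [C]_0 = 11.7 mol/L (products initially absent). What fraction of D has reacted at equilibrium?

Let X = conversion of D; extent ξ = 2.38·X mol/L.
Concentrations: [D] = 2.38 − 2.38X; [C] = 11.7 − 4.76X; [B] = 2.38X.
K = [B] / ([D] [C]^2).
Equating to 0.0175 (mol/L)^-2: the physical root is X = 0.582.

X = 0.582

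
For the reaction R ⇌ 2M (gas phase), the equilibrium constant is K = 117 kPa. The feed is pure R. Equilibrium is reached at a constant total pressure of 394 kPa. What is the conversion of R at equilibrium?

X = 0.263

Let X = conversion of R (basis 1 mol R); extent of reaction ξ = X.
Mole table: n_R = 1 − X; n_M = 2X.
Total moles n_T = 1 + X.
y_i = n_i/n_T, p_i = y_i·P. K = p_M^2 / (p_R).
Substituting and setting equal to 117 kPa gives a polynomial in X; the root in (0,1) is X = 0.263.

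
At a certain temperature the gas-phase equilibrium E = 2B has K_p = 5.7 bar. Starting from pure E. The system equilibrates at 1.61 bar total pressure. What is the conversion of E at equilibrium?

X = 0.685

Let X = conversion of E (basis 1 mol E); extent of reaction ξ = X.
Species balance: n_E = 1 − X; n_B = 2X.
n_T = Σnᵢ = 1 + X.
y_i = n_i/n_T, p_i = y_i·P. K_p = p_B^2 / (p_E).
This yields a degree-2 equation in X; solving on (0,1), X = 0.685.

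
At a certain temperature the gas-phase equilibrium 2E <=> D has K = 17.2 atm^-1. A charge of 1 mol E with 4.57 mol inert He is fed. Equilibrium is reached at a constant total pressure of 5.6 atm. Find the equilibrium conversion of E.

X = 0.849

Let X = conversion of E (basis 1 mol E); extent of reaction ξ = 0.5X.
Mole table: n_E = 1 − X; n_D = 0.5X; n_I = 4.57 (inert).
n_T = Σnᵢ = 5.57 − 0.5X.
With p_i = (n_i/n_T)P, K = p_D / (p_E^2).
Substituting and setting equal to 17.2 atm^-1 gives a polynomial in X; the root in (0,1) is X = 0.849.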